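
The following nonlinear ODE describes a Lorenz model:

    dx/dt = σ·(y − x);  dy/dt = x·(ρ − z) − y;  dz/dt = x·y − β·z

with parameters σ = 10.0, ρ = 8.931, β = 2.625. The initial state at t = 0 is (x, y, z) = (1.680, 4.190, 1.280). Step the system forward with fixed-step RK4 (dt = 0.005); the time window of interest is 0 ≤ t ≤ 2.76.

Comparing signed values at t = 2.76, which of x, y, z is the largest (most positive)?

t=0.000: state=(1.680, 4.190, 1.280)
step 1 (dt=0.005): k1=(25.100, 8.664, 3.679), k2=(24.689, 9.106, 3.956), k3=(24.710, 9.096, 3.952), k4=(24.319, 9.528, 4.227); state += dt/6·(k1+2k2+2k3+k4)
t=0.005: state=(1.804, 4.235, 1.300)
t=0.010: state=(1.923, 4.285, 1.322)
t=0.015: state=(2.040, 4.339, 1.347)
continuing one RK4 step at a time; state shown every 20 steps (Δt=0.1):
t=0.100: state=(3.768, 5.704, 2.218)
t=0.200: state=(5.734, 7.686, 4.581)
t=0.300: state=(7.374, 8.477, 8.385)
t=0.400: state=(7.548, 6.729, 11.654)
t=0.500: state=(5.999, 3.992, 12.162)
t=0.600: state=(4.061, 2.369, 10.698)
t=0.700: state=(2.766, 1.867, 8.828)
t=0.800: state=(2.194, 1.905, 7.185)
t=0.900: state=(2.113, 2.213, 5.907)
t=1.000: state=(2.359, 2.742, 5.026)
t=1.100: state=(2.872, 3.514, 4.585)
t=1.200: state=(3.638, 4.520, 4.682)
t=1.300: state=(4.602, 5.618, 5.460)
t=1.400: state=(5.568, 6.416, 6.944)
t=1.500: state=(6.150, 6.402, 8.722)
t=1.600: state=(6.013, 5.506, 9.945)
t=1.700: state=(5.260, 4.349, 10.088)
t=1.800: state=(4.361, 3.541, 9.399)
t=1.900: state=(3.699, 3.211, 8.399)
t=2.000: state=(3.388, 3.247, 7.449)
t=2.100: state=(3.395, 3.538, 6.730)
t=2.200: state=(3.652, 4.012, 6.343)
t=2.300: state=(4.091, 4.594, 6.347)
t=2.400: state=(4.620, 5.152, 6.763)
t=2.500: state=(5.101, 5.499, 7.504)
t=2.600: state=(5.365, 5.475, 8.327)
t=2.700: state=(5.309, 5.097, 8.905)
t=2.760: state=(5.136, 4.783, 9.040)
compare at T: x=5.136, y=4.783, z=9.040

largest component: z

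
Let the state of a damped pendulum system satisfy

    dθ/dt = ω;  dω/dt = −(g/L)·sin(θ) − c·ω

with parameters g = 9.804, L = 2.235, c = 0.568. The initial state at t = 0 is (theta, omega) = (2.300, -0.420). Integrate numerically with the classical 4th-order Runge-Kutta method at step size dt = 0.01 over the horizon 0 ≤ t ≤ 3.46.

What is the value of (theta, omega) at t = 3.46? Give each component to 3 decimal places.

t=0.000: state=(2.300, -0.420)
step 1 (dt=0.01): k1=(-0.420, -3.033), k2=(-0.435, -3.030), k3=(-0.435, -3.030), k4=(-0.450, -3.028); state += dt/6·(k1+2k2+2k3+k4)
t=0.010: state=(2.296, -0.450)
t=0.020: state=(2.291, -0.481)
t=0.030: state=(2.286, -0.511)
continuing one RK4 step at a time; state shown every 20 steps (Δt=0.2):
t=0.200: state=(2.155, -1.027)
t=0.400: state=(1.888, -1.658)
t=0.600: state=(1.492, -2.297)
t=0.800: state=(0.976, -2.825)
t=1.000: state=(0.383, -3.034)
t=1.200: state=(-0.206, -2.772)
t=1.400: state=(-0.699, -2.104)
t=1.600: state=(-1.035, -1.240)
t=1.800: state=(-1.194, -0.357)
t=2.000: state=(-1.182, 0.454)
t=2.200: state=(-1.020, 1.148)
t=2.400: state=(-0.735, 1.663)
t=2.600: state=(-0.372, 1.919)
t=2.800: state=(0.011, 1.857)
t=3.000: state=(0.351, 1.501)
t=3.200: state=(0.599, 0.953)
t=3.400: state=(0.728, 0.333)
t=3.460: state=(0.742, 0.148)

(theta, omega) = (0.742, 0.148)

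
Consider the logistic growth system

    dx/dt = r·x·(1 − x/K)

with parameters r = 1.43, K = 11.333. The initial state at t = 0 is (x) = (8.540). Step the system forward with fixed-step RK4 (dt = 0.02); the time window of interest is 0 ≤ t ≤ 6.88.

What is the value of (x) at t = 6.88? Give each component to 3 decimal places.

t=0.000: state=(8.540)
step 1 (dt=0.02): k1=(3.010), k2=(2.988), k3=(2.988), k4=(2.966); state += dt/6·(k1+2k2+2k3+k4)
t=0.020: state=(8.600)
t=0.040: state=(8.659)
t=0.060: state=(8.717)
continuing one RK4 step at a time; state shown every 25 steps (Δt=0.5):
t=0.500: state=(9.770)
t=1.000: state=(10.510)
t=1.500: state=(10.915)
t=2.000: state=(11.125)
t=2.500: state=(11.230)
t=3.000: state=(11.282)
t=3.500: state=(11.308)
t=4.000: state=(11.321)
t=4.500: state=(11.327)
t=5.000: state=(11.330)
t=5.500: state=(11.332)
t=6.000: state=(11.332)
t=6.500: state=(11.333)
t=6.880: state=(11.333)

(x) = (11.333)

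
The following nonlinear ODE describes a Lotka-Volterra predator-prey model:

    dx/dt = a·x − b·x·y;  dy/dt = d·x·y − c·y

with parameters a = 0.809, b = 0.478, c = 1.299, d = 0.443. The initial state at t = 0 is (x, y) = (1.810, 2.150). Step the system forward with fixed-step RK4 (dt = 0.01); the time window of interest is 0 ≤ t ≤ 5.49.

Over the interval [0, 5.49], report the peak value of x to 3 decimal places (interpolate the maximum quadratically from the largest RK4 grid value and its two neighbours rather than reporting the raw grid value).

max x = 4.605

t=0.000: state=(1.810, 2.150)
step 1 (dt=0.01): k1=(-0.396, -1.069), k2=(-0.391, -1.068), k3=(-0.391, -1.068), k4=(-0.386, -1.067); state += dt/6·(k1+2k2+2k3+k4)
t=0.010: state=(1.806, 2.139)
t=0.020: state=(1.802, 2.129)
t=0.030: state=(1.799, 2.118)
continuing one RK4 step at a time; state shown every 20 steps (Δt=0.2):
t=0.200: state=(1.750, 1.941)
t=0.400: state=(1.725, 1.745)
t=0.600: state=(1.731, 1.569)
t=0.800: state=(1.766, 1.412)
t=1.000: state=(1.826, 1.277)
t=1.200: state=(1.910, 1.161)
t=1.400: state=(2.019, 1.066)
t=1.600: state=(2.152, 0.989)
t=1.800: state=(2.309, 0.929)
t=2.000: state=(2.489, 0.886)
t=2.200: state=(2.693, 0.859)
t=2.400: state=(2.918, 0.850)
t=2.600: state=(3.162, 0.858)
t=2.800: state=(3.420, 0.885)
t=3.000: state=(3.687, 0.935)
t=3.200: state=(3.950, 1.012)
t=3.400: state=(4.195, 1.120)
t=3.600: state=(4.402, 1.264)
t=3.800: state=(4.547, 1.450)
t=4.000: state=(4.605, 1.678)
t=4.200: state=(4.554, 1.944)
t=4.400: state=(4.386, 2.229)
t=4.600: state=(4.111, 2.507)
t=4.800: state=(3.759, 2.741)
t=5.000: state=(3.372, 2.899)
t=5.200: state=(2.993, 2.964)
t=5.400: state=(2.653, 2.934)
t=5.490: state=(2.517, 2.893)
largest grid value and its neighbours: x(4.000)=4.60460, x(4.010)=4.60478, x(4.020)=4.60467
parabola through these three points peaks at t≈4.011 with x≈4.60478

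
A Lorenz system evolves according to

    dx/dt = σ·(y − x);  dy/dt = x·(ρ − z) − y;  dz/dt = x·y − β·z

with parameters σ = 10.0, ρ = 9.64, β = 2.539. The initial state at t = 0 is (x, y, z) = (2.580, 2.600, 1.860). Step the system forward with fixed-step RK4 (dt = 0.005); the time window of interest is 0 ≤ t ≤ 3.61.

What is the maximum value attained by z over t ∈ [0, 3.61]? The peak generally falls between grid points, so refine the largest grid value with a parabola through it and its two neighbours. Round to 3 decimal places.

max z = 12.952

t=0.000: state=(2.580, 2.600, 1.860)
step 1 (dt=0.005): k1=(0.200, 17.472, 1.985), k2=(0.632, 17.420, 2.087), k3=(0.620, 17.428, 2.089), k4=(1.040, 17.382, 2.192); state += dt/6·(k1+2k2+2k3+k4)
t=0.005: state=(2.583, 2.687, 1.870)
t=0.010: state=(2.590, 2.774, 1.882)
t=0.015: state=(2.601, 2.860, 1.895)
continuing one RK4 step at a time; state shown every 40 steps (Δt=0.2):
t=0.200: state=(4.721, 6.469, 3.740)
t=0.400: state=(7.708, 8.108, 10.560)
t=0.600: state=(5.262, 3.260, 12.366)
t=0.800: state=(2.552, 1.941, 8.738)
t=1.000: state=(2.320, 2.586, 6.047)
t=1.200: state=(3.436, 4.275, 5.179)
t=1.400: state=(5.457, 6.468, 7.069)
t=1.600: state=(6.326, 5.967, 10.577)
t=1.800: state=(4.627, 3.670, 10.410)
t=2.000: state=(3.421, 3.207, 8.247)
t=2.200: state=(3.631, 4.007, 6.889)
t=2.400: state=(4.704, 5.321, 7.253)
t=2.600: state=(5.600, 5.745, 9.080)
t=2.800: state=(5.144, 4.646, 9.934)
t=3.000: state=(4.210, 3.885, 8.982)
t=3.200: state=(4.001, 4.105, 7.891)
t=3.400: state=(4.496, 4.837, 7.731)
t=3.600: state=(5.100, 5.292, 8.569)
t=3.610: state=(5.119, 5.293, 8.621)
largest grid value and its neighbours: z(0.520)=12.94509, z(0.525)=12.95137, z(0.530)=12.95085
parabola through these three points peaks at t≈0.527 with z≈12.95198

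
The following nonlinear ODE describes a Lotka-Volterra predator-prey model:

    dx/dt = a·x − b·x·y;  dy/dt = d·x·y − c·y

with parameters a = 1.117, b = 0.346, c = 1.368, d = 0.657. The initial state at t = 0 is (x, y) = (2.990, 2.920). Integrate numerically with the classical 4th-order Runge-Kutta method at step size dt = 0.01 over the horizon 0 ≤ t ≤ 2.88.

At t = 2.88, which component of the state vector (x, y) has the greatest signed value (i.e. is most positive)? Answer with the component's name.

t=0.000: state=(2.990, 2.920)
step 1 (dt=0.01): k1=(0.319, 1.742), k2=(0.310, 1.750), k3=(0.310, 1.750), k4=(0.301, 1.758); state += dt/6·(k1+2k2+2k3+k4)
t=0.010: state=(2.993, 2.937)
t=0.020: state=(2.996, 2.955)
t=0.030: state=(2.999, 2.973)
continuing one RK4 step at a time; state shown every 10 steps (Δt=0.1):
t=0.100: state=(3.013, 3.102)
t=0.200: state=(3.016, 3.298)
t=0.300: state=(2.998, 3.505)
t=0.400: state=(2.958, 3.718)
t=0.500: state=(2.898, 3.931)
t=0.600: state=(2.818, 4.137)
t=0.700: state=(2.722, 4.329)
t=0.800: state=(2.612, 4.498)
t=0.900: state=(2.493, 4.640)
t=1.000: state=(2.370, 4.748)
t=1.100: state=(2.246, 4.819)
t=1.200: state=(2.124, 4.851)
t=1.300: state=(2.008, 4.846)
t=1.400: state=(1.900, 4.805)
t=1.500: state=(1.801, 4.732)
t=1.600: state=(1.713, 4.632)
t=1.700: state=(1.635, 4.509)
t=1.800: state=(1.568, 4.368)
t=1.900: state=(1.511, 4.215)
t=2.000: state=(1.464, 4.053)
t=2.100: state=(1.427, 3.887)
t=2.200: state=(1.399, 3.720)
t=2.300: state=(1.380, 3.554)
t=2.400: state=(1.368, 3.392)
t=2.500: state=(1.364, 3.236)
t=2.600: state=(1.367, 3.087)
t=2.700: state=(1.377, 2.946)
t=2.800: state=(1.394, 2.814)
t=2.880: state=(1.412, 2.716)
compare at T: x=1.412, y=2.716

largest component: y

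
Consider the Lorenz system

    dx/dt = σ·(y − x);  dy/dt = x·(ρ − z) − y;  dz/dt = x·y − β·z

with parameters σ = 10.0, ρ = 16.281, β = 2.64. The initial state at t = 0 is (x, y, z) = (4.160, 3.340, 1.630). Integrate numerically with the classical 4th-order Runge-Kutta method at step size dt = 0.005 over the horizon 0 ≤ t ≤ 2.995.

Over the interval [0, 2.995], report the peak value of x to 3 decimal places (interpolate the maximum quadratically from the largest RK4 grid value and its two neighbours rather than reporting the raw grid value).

max x = 12.515

t=0.000: state=(4.160, 3.340, 1.630)
step 1 (dt=0.005): k1=(-8.200, 57.608, 9.591), k2=(-6.555, 57.065, 10.056), k3=(-6.610, 57.121, 10.061), k4=(-5.013, 56.631, 10.527); state += dt/6·(k1+2k2+2k3+k4)
t=0.005: state=(4.127, 3.626, 1.680)
t=0.010: state=(4.110, 3.907, 1.735)
t=0.015: state=(4.106, 4.185, 1.795)
continuing one RK4 step at a time; state shown every 20 steps (Δt=0.1):
t=0.100: state=(5.702, 9.031, 3.866)
t=0.200: state=(10.029, 14.679, 11.565)
t=0.300: state=(12.433, 11.233, 23.389)
t=0.400: state=(7.926, 1.732, 23.728)
t=0.500: state=(2.754, -0.913, 18.269)
t=0.600: state=(0.427, -0.861, 13.919)
t=0.700: state=(-0.353, -0.813, 10.692)
t=0.800: state=(-0.732, -1.105, 8.258)
t=0.900: state=(-1.204, -1.820, 6.465)
t=1.000: state=(-2.068, -3.243, 5.325)
t=1.100: state=(-3.713, -5.918, 5.248)
t=1.200: state=(-6.608, -10.167, 7.729)
t=1.300: state=(-10.225, -13.192, 15.135)
t=1.400: state=(-10.799, -8.542, 22.637)
t=1.500: state=(-6.828, -2.258, 21.409)
t=1.600: state=(-3.157, -0.607, 16.947)
t=1.700: state=(-1.579, -0.786, 13.137)
t=1.800: state=(-1.258, -1.306, 10.210)
t=1.900: state=(-1.569, -2.133, 8.049)
t=2.000: state=(-2.423, -3.611, 6.679)
t=2.100: state=(-4.068, -6.237, 6.529)
t=2.200: state=(-6.824, -10.095, 8.990)
t=2.300: state=(-9.970, -12.355, 15.711)
t=2.400: state=(-10.229, -8.106, 21.884)
t=2.500: state=(-6.735, -2.769, 20.724)
t=2.600: state=(-3.521, -1.262, 16.698)
t=2.700: state=(-2.133, -1.477, 13.128)
t=2.800: state=(-1.963, -2.199, 10.397)
t=2.900: state=(-2.534, -3.443, 8.531)
t=2.995: state=(-3.751, -5.442, 7.805)
largest grid value and its neighbours: x(0.280)=12.49813, x(0.285)=12.51425, x(0.290)=12.50890
parabola through these three points peaks at t≈0.286 with x≈12.51492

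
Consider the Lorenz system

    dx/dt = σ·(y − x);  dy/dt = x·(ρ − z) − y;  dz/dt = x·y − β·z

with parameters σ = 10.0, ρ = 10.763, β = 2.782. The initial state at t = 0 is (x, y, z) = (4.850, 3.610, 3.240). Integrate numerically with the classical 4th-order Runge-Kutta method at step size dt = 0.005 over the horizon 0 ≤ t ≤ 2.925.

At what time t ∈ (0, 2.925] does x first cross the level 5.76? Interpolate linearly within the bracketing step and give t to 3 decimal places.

t = 0.142

t=0.000: state=(4.850, 3.610, 3.240)
step 1 (dt=0.005): k1=(-12.400, 32.877, 8.495), k2=(-11.268, 32.459, 8.720), k3=(-11.307, 32.478, 8.724), k4=(-10.211, 32.080, 8.948); state += dt/6·(k1+2k2+2k3+k4)
t=0.005: state=(4.794, 3.772, 3.284)
t=0.010: state=(4.748, 3.931, 3.329)
t=0.015: state=(4.712, 4.086, 3.378)
continuing one RK4 step at a time; state shown every 20 steps (Δt=0.1):
t=0.100: state=(5.135, 6.418, 4.611)
t=0.140: state=(5.730, 7.377, 5.548)
next step: t=0.145: state=(5.813, 7.489, 5.684) — x has crossed 5.76
linear interpolation between t=0.140 (5.72956) and t=0.145 (5.81266) → t≈0.142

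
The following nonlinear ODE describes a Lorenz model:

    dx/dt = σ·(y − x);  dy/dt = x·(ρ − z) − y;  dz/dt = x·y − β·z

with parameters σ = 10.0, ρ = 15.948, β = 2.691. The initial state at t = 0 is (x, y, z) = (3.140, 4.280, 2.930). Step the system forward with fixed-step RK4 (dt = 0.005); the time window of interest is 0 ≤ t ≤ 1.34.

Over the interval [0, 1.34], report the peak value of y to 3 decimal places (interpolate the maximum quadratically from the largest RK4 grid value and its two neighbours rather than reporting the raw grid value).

t=0.000: state=(3.140, 4.280, 2.930)
step 1 (dt=0.005): k1=(11.400, 36.597, 5.555), k2=(12.030, 36.832, 5.929), k3=(12.020, 36.849, 5.935), k4=(12.641, 37.100, 6.322); state += dt/6·(k1+2k2+2k3+k4)
t=0.005: state=(3.200, 4.464, 2.960)
t=0.010: state=(3.266, 4.651, 2.993)
t=0.015: state=(3.339, 4.841, 3.031)
continuing one RK4 step at a time; state shown every 10 steps (Δt=0.05):
t=0.050: state=(4.001, 6.272, 3.439)
t=0.100: state=(5.394, 8.681, 4.651)
t=0.150: state=(7.260, 11.376, 7.054)
t=0.200: state=(9.394, 13.628, 11.111)
t=0.250: state=(11.230, 14.016, 16.544)
t=0.300: state=(11.876, 11.459, 21.541)
t=0.350: state=(10.781, 6.989, 23.797)
t=0.400: state=(8.398, 3.038, 23.020)
t=0.450: state=(5.759, 0.812, 20.722)
t=0.500: state=(3.599, -0.035, 18.184)
t=0.550: state=(2.123, -0.190, 15.876)
t=0.600: state=(1.228, -0.100, 13.866)
t=0.650: state=(0.736, 0.040, 12.119)
t=0.700: state=(0.490, 0.171, 10.596)
t=0.750: state=(0.390, 0.289, 9.267)
t=0.800: state=(0.376, 0.409, 8.106)
t=0.850: state=(0.418, 0.549, 7.094)
t=0.900: state=(0.506, 0.731, 6.215)
t=0.950: state=(0.645, 0.978, 5.456)
t=1.000: state=(0.845, 1.321, 4.809)
t=1.050: state=(1.130, 1.804, 4.275)
t=1.100: state=(1.532, 2.482, 3.870)
t=1.150: state=(2.099, 3.435, 3.634)
t=1.200: state=(2.892, 4.757, 3.654)
t=1.250: state=(3.990, 6.542, 4.103)
t=1.300: state=(5.463, 8.812, 5.289)
t=1.340: state=(6.923, 10.841, 7.067)
largest grid value and its neighbours: y(0.230)=14.18460, y(0.235)=14.18740, y(0.240)=14.16088
parabola through these three points peaks at t≈0.233 with y≈14.18980

max y = 14.190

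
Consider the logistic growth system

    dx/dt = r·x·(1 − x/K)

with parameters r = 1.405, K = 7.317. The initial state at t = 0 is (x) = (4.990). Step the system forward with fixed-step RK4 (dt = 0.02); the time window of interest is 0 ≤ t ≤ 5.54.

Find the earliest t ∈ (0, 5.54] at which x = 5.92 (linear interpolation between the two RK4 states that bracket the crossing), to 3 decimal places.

t = 0.485

t=0.000: state=(4.990)
step 1 (dt=0.02): k1=(2.230), k2=(2.218), k3=(2.218), k4=(2.207); state += dt/6·(k1+2k2+2k3+k4)
t=0.020: state=(5.034)
t=0.040: state=(5.078)
t=0.060: state=(5.122)
continuing one RK4 step at a time; state shown every 10 steps (Δt=0.2):
t=0.200: state=(5.412)
t=0.400: state=(5.780)
t=0.480: state=(5.912)
next step: t=0.500: state=(5.944) — x has crossed 5.92
linear interpolation between t=0.480 (5.91235) and t=0.500 (5.94397) → t≈0.485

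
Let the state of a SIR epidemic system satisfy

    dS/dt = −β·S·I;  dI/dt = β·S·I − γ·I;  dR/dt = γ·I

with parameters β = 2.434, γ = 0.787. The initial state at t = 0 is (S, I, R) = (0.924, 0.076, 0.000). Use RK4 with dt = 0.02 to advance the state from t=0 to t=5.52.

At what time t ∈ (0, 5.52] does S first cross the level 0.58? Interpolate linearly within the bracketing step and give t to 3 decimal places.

t=0.000: state=(0.924, 0.076, 0.000)
step 1 (dt=0.02): k1=(-0.171, 0.111, 0.060), k2=(-0.173, 0.112, 0.061), k3=(-0.173, 0.112, 0.061), k4=(-0.175, 0.114, 0.062); state += dt/6·(k1+2k2+2k3+k4)
t=0.020: state=(0.921, 0.078, 0.001)
t=0.040: state=(0.917, 0.081, 0.002)
t=0.060: state=(0.913, 0.083, 0.004)
continuing one RK4 step at a time; state shown every 10 steps (Δt=0.2):
t=0.200: state=(0.885, 0.101, 0.014)
t=0.400: state=(0.837, 0.131, 0.032)
t=0.600: state=(0.779, 0.166, 0.055)
t=0.800: state=(0.712, 0.204, 0.084)
t=1.000: state=(0.638, 0.242, 0.120)
t=1.140: state=(0.585, 0.267, 0.148)
next step: t=1.160: state=(0.578, 0.270, 0.152) — S has crossed 0.58
linear interpolation between t=1.140 (0.58522) and t=1.160 (0.57761) → t≈1.154

t = 1.154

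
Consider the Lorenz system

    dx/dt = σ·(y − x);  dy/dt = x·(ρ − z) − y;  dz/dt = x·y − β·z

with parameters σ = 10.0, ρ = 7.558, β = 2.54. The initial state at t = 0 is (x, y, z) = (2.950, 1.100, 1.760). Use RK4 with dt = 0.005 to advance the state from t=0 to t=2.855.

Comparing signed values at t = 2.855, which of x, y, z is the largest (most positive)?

t=0.000: state=(2.950, 1.100, 1.760)
step 1 (dt=0.005): k1=(-18.500, 16.004, -1.225), k2=(-17.637, 15.705, -1.152), k3=(-17.666, 15.718, -1.152), k4=(-16.831, 15.430, -1.083); state += dt/6·(k1+2k2+2k3+k4)
t=0.005: state=(2.862, 1.179, 1.754)
t=0.010: state=(2.782, 1.254, 1.749)
t=0.015: state=(2.709, 1.328, 1.745)
continuing one RK4 step at a time; state shown every 20 steps (Δt=0.1):
t=0.100: state=(2.265, 2.350, 1.745)
t=0.200: state=(2.720, 3.455, 1.989)
t=0.300: state=(3.637, 4.702, 2.697)
t=0.400: state=(4.774, 5.928, 4.101)
t=0.500: state=(5.792, 6.583, 6.176)
t=0.600: state=(6.182, 6.115, 8.239)
t=0.700: state=(5.671, 4.783, 9.280)
t=0.800: state=(4.613, 3.494, 9.058)
t=0.900: state=(3.600, 2.743, 8.128)
t=1.000: state=(2.939, 2.472, 7.038)
t=1.100: state=(2.644, 2.506, 6.061)
t=1.200: state=(2.635, 2.742, 5.306)
t=1.300: state=(2.840, 3.135, 4.823)
t=1.400: state=(3.212, 3.656, 4.649)
t=1.500: state=(3.708, 4.245, 4.820)
t=1.600: state=(4.254, 4.788, 5.341)
t=1.700: state=(4.727, 5.114, 6.130)
t=1.800: state=(4.982, 5.087, 6.968)
t=1.900: state=(4.928, 4.724, 7.569)
t=2.000: state=(4.612, 4.210, 7.755)
t=2.100: state=(4.184, 3.758, 7.553)
t=2.200: state=(3.802, 3.480, 7.123)
t=2.300: state=(3.555, 3.387, 6.630)
t=2.400: state=(3.465, 3.449, 6.195)
t=2.500: state=(3.516, 3.628, 5.892)
t=2.600: state=(3.677, 3.880, 5.762)
t=2.700: state=(3.907, 4.154, 5.818)
t=2.800: state=(4.153, 4.387, 6.039)
t=2.855: state=(4.274, 4.476, 6.212)
compare at T: x=4.274, y=4.476, z=6.212

largest component: z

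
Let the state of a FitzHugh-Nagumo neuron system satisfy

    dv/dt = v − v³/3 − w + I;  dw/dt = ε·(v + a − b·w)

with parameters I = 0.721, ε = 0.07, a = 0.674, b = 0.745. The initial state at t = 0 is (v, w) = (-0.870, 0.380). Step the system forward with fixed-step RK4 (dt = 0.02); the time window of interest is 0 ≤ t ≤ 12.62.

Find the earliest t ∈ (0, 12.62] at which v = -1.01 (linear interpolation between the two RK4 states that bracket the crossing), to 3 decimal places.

t = 0.448

t=0.000: state=(-0.870, 0.380)
step 1 (dt=0.02): k1=(-0.309, -0.034), k2=(-0.310, -0.034), k3=(-0.310, -0.034), k4=(-0.310, -0.034); state += dt/6·(k1+2k2+2k3+k4)
t=0.020: state=(-0.876, 0.379)
t=0.040: state=(-0.882, 0.379)
t=0.060: state=(-0.889, 0.378)
t=0.440: state=(-1.007, 0.363)
next step: t=0.460: state=(-1.014, 0.362) — v has crossed -1.01
linear interpolation between t=0.440 (-1.00749) and t=0.460 (-1.01366) → t≈0.448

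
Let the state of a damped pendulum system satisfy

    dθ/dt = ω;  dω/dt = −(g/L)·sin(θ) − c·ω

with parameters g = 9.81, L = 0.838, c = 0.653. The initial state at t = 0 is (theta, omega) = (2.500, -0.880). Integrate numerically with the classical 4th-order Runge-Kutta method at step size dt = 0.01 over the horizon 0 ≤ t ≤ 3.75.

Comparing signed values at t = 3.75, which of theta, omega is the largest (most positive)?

t=0.000: state=(2.500, -0.880)
step 1 (dt=0.01): k1=(-0.880, -6.431), k2=(-0.912, -6.452), k3=(-0.912, -6.453), k4=(-0.945, -6.474); state += dt/6·(k1+2k2+2k3+k4)
t=0.010: state=(2.491, -0.945)
t=0.020: state=(2.481, -1.010)
t=0.030: state=(2.471, -1.075)
continuing one RK4 step at a time; state shown every 20 steps (Δt=0.2):
t=0.200: state=(2.187, -2.306)
t=0.400: state=(1.553, -4.071)
t=0.600: state=(0.582, -5.433)
t=0.800: state=(-0.483, -4.824)
t=1.000: state=(-1.234, -2.548)
t=1.200: state=(-1.492, -0.077)
t=1.400: state=(-1.284, 2.099)
t=1.600: state=(-0.691, 3.671)
t=1.800: state=(0.089, 3.844)
t=2.000: state=(0.738, 2.446)
t=2.200: state=(1.026, 0.407)
t=2.400: state=(0.911, -1.487)
t=2.600: state=(0.475, -2.722)
t=2.800: state=(-0.098, -2.783)
t=3.000: state=(-0.560, -1.691)
t=3.200: state=(-0.742, -0.107)
t=3.400: state=(-0.614, 1.320)
t=3.600: state=(-0.258, 2.097)
t=3.750: state=(0.061, 2.060)
compare at T: theta=0.061, omega=2.060

largest component: omega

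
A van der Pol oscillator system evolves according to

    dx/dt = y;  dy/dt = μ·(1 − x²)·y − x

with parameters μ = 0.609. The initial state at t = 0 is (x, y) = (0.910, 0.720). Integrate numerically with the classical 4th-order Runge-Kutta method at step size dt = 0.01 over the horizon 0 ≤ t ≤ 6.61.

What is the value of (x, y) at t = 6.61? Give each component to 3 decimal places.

(x, y) = (1.951, 0.050)

t=0.000: state=(0.910, 0.720)
step 1 (dt=0.01): k1=(0.720, -0.835), k2=(0.716, -0.842), k3=(0.716, -0.841), k4=(0.712, -0.848); state += dt/6·(k1+2k2+2k3+k4)
t=0.010: state=(0.917, 0.712)
t=0.020: state=(0.924, 0.703)
t=0.030: state=(0.931, 0.694)
continuing one RK4 step at a time; state shown every 25 steps (Δt=0.25):
t=0.250: state=(1.061, 0.475)
t=0.500: state=(1.144, 0.187)
t=0.750: state=(1.154, -0.104)
t=1.000: state=(1.094, -0.377)
t=1.250: state=(0.967, -0.631)
t=1.500: state=(0.779, -0.877)
t=1.750: state=(0.528, -1.128)
t=2.000: state=(0.214, -1.386)
t=2.250: state=(-0.163, -1.620)
t=2.500: state=(-0.587, -1.745)
t=2.750: state=(-1.016, -1.634)
t=3.000: state=(-1.379, -1.234)
t=3.250: state=(-1.619, -0.673)
t=3.500: state=(-1.719, -0.144)
t=3.750: state=(-1.701, 0.265)
t=4.000: state=(-1.596, 0.568)
t=4.250: state=(-1.423, 0.811)
t=4.500: state=(-1.191, 1.039)
t=4.750: state=(-0.902, 1.284)
t=5.000: state=(-0.546, 1.567)
t=5.250: state=(-0.115, 1.881)
t=5.500: state=(0.390, 2.143)
t=5.750: state=(0.936, 2.156)
t=6.000: state=(1.431, 1.731)
t=6.250: state=(1.774, 0.996)
t=6.500: state=(1.932, 0.295)
t=6.610: state=(1.951, 0.050)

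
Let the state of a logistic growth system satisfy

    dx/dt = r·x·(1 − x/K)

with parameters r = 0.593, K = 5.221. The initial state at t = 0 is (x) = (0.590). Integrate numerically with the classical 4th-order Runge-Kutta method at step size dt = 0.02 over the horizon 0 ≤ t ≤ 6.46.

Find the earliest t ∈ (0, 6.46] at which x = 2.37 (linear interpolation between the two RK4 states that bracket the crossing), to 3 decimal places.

t = 3.163

t=0.000: state=(0.590)
step 1 (dt=0.02): k1=(0.310), k2=(0.312), k3=(0.312), k4=(0.313); state += dt/6·(k1+2k2+2k3+k4)
t=0.020: state=(0.596)
t=0.040: state=(0.603)
t=0.060: state=(0.609)
continuing one RK4 step at a time; state shown every 25 steps (Δt=0.5):
t=0.500: state=(0.764)
t=1.000: state=(0.978)
t=1.500: state=(1.236)
t=2.000: state=(1.537)
t=2.500: state=(1.877)
t=3.000: state=(2.246)
t=3.160: state=(2.368)
next step: t=3.180: state=(2.383) — x has crossed 2.37
linear interpolation between t=3.160 (2.36774) and t=3.180 (2.38310) → t≈3.163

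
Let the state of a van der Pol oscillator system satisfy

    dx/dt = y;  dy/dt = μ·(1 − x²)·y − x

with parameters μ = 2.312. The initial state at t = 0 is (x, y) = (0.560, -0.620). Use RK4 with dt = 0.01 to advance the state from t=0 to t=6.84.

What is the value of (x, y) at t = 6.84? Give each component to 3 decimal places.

t=0.000: state=(0.560, -0.620)
step 1 (dt=0.01): k1=(-0.620, -1.544), k2=(-0.628, -1.558), k3=(-0.628, -1.558), k4=(-0.636, -1.573); state += dt/6·(k1+2k2+2k3+k4)
t=0.010: state=(0.554, -0.636)
t=0.020: state=(0.547, -0.651)
t=0.030: state=(0.541, -0.668)
continuing one RK4 step at a time; state shown every 25 steps (Δt=0.25):
t=0.250: state=(0.348, -1.124)
t=0.500: state=(-0.035, -2.020)
t=0.750: state=(-0.693, -3.201)
t=1.000: state=(-1.473, -2.522)
t=1.250: state=(-1.843, -0.593)
t=1.500: state=(-1.883, 0.108)
t=1.750: state=(-1.831, 0.276)
t=2.000: state=(-1.754, 0.331)
t=2.250: state=(-1.666, 0.369)
t=2.500: state=(-1.569, 0.410)
t=2.750: state=(-1.460, 0.463)
t=3.000: state=(-1.336, 0.538)
t=3.250: state=(-1.188, 0.651)
t=3.500: state=(-1.004, 0.839)
t=3.750: state=(-0.756, 1.187)
t=4.000: state=(-0.380, 1.911)
t=4.250: state=(0.263, 3.364)
t=4.500: state=(1.251, 3.968)
t=4.750: state=(1.911, 1.214)
t=5.000: state=(2.022, -0.017)
t=5.250: state=(1.982, -0.241)
t=5.500: state=(1.914, -0.291)
t=5.750: state=(1.838, -0.317)
t=6.000: state=(1.756, -0.342)
t=6.250: state=(1.666, -0.372)
t=6.500: state=(1.569, -0.411)
t=6.750: state=(1.460, -0.464)
t=6.840: state=(1.417, -0.488)

(x, y) = (1.417, -0.488)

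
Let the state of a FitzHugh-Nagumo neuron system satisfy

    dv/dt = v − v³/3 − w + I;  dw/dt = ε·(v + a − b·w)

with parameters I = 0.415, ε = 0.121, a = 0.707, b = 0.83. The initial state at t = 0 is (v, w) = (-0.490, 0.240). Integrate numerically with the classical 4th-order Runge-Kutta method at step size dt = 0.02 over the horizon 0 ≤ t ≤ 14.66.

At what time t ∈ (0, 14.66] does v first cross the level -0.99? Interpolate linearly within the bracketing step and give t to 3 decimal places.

t=0.000: state=(-0.490, 0.240)
step 1 (dt=0.02): k1=(-0.276, 0.002), k2=(-0.278, 0.002), k3=(-0.278, 0.002), k4=(-0.280, 0.001); state += dt/6·(k1+2k2+2k3+k4)
t=0.020: state=(-0.496, 0.240)
t=0.040: state=(-0.501, 0.240)
t=0.060: state=(-0.507, 0.240)
continuing one RK4 step at a time; state shown every 25 steps (Δt=0.5):
t=0.500: state=(-0.655, 0.236)
t=1.000: state=(-0.867, 0.222)
t=1.260: state=(-0.987, 0.209)
next step: t=1.280: state=(-0.996, 0.208) — v has crossed -0.99
linear interpolation between t=1.260 (-0.98721) and t=1.280 (-0.99642) → t≈1.266

t = 1.266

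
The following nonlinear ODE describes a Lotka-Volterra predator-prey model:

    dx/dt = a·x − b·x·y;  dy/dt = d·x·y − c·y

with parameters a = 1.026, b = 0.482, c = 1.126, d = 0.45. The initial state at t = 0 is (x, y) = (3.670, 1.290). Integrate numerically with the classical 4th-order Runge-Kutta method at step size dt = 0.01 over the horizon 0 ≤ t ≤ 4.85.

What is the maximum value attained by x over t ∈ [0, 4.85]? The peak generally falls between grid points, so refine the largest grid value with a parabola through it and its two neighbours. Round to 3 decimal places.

max x = 4.324

t=0.000: state=(3.670, 1.290)
step 1 (dt=0.01): k1=(1.483, 0.678), k2=(1.480, 0.684), k3=(1.480, 0.684), k4=(1.477, 0.690); state += dt/6·(k1+2k2+2k3+k4)
t=0.010: state=(3.685, 1.297)
t=0.020: state=(3.700, 1.304)
t=0.030: state=(3.714, 1.311)
continuing one RK4 step at a time; state shown every 20 steps (Δt=0.2):
t=0.200: state=(3.950, 1.452)
t=0.400: state=(4.174, 1.671)
t=0.600: state=(4.305, 1.956)
t=0.800: state=(4.307, 2.303)
t=1.000: state=(4.157, 2.694)
t=1.200: state=(3.862, 3.088)
t=1.400: state=(3.461, 3.430)
t=1.600: state=(3.015, 3.665)
t=1.800: state=(2.585, 3.763)
t=2.000: state=(2.210, 3.726)
t=2.200: state=(1.907, 3.578)
t=2.400: state=(1.675, 3.354)
t=2.600: state=(1.507, 3.089)
t=2.800: state=(1.393, 2.809)
t=3.000: state=(1.322, 2.533)
t=3.200: state=(1.287, 2.274)
t=3.400: state=(1.284, 2.037)
t=3.600: state=(1.309, 1.828)
t=3.800: state=(1.360, 1.645)
t=4.000: state=(1.436, 1.489)
t=4.200: state=(1.537, 1.359)
t=4.400: state=(1.664, 1.253)
t=4.600: state=(1.819, 1.169)
t=4.800: state=(2.001, 1.109)
t=4.850: state=(2.051, 1.097)
largest grid value and its neighbours: x(0.690)=4.32361, x(0.700)=4.32392, x(0.710)=4.32388
parabola through these three points peaks at t≈0.704 with x≈4.32395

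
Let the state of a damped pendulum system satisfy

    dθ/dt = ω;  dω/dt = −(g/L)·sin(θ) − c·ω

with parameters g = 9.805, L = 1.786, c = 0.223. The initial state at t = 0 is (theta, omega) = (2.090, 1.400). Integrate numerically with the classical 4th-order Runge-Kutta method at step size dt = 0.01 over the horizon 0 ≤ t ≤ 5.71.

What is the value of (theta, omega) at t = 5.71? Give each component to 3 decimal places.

t=0.000: state=(2.090, 1.400)
step 1 (dt=0.01): k1=(1.400, -5.079), k2=(1.375, -5.054), k3=(1.375, -5.054), k4=(1.349, -5.029); state += dt/6·(k1+2k2+2k3+k4)
t=0.010: state=(2.104, 1.349)
t=0.020: state=(2.117, 1.299)
t=0.030: state=(2.130, 1.250)
continuing one RK4 step at a time; state shown every 20 steps (Δt=0.2):
t=0.200: state=(2.274, 0.471)
t=0.400: state=(2.285, -0.355)
t=0.600: state=(2.132, -1.193)
t=0.800: state=(1.802, -2.121)
t=1.000: state=(1.280, -3.090)
t=1.200: state=(0.582, -3.805)
t=1.400: state=(-0.196, -3.838)
t=1.600: state=(-0.901, -3.109)
t=1.800: state=(-1.414, -1.992)
t=2.000: state=(-1.696, -0.835)
t=2.200: state=(-1.752, 0.259)
t=2.400: state=(-1.594, 1.313)
t=2.600: state=(-1.230, 2.313)
t=2.800: state=(-0.684, 3.086)
t=3.000: state=(-0.032, 3.322)
t=3.200: state=(0.598, 2.872)
t=3.400: state=(1.085, 1.942)
t=3.600: state=(1.364, 0.844)
t=3.800: state=(1.422, -0.253)
t=4.000: state=(1.267, -1.291)
t=4.200: state=(0.915, -2.189)
t=4.400: state=(0.413, -2.755)
t=4.600: state=(-0.150, -2.772)
t=4.800: state=(-0.657, -2.223)
t=5.000: state=(-1.016, -1.321)
t=5.200: state=(-1.178, -0.301)
t=5.400: state=(-1.137, 0.703)
t=5.600: state=(-0.905, 1.593)
t=5.710: state=(-0.707, 1.986)

(theta, omega) = (-0.707, 1.986)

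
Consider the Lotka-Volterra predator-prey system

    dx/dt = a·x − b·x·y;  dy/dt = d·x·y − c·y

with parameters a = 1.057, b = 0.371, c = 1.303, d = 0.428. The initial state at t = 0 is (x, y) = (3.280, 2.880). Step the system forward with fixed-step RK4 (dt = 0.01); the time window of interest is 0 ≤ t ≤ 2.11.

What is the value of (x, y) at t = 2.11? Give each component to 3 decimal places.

(x, y) = (2.843, 2.961)

t=0.000: state=(3.280, 2.880)
step 1 (dt=0.01): k1=(-0.038, 0.290), k2=(-0.039, 0.290), k3=(-0.039, 0.290), k4=(-0.041, 0.290); state += dt/6·(k1+2k2+2k3+k4)
t=0.010: state=(3.280, 2.883)
t=0.020: state=(3.279, 2.886)
t=0.030: state=(3.279, 2.889)
continuing one RK4 step at a time; state shown every 10 steps (Δt=0.1):
t=0.100: state=(3.274, 2.909)
t=0.200: state=(3.265, 2.937)
t=0.300: state=(3.253, 2.964)
t=0.400: state=(3.238, 2.990)
t=0.500: state=(3.219, 3.014)
t=0.600: state=(3.199, 3.035)
t=0.700: state=(3.175, 3.054)
t=0.800: state=(3.150, 3.069)
t=0.900: state=(3.124, 3.081)
t=1.000: state=(3.097, 3.090)
t=1.100: state=(3.069, 3.095)
t=1.200: state=(3.041, 3.097)
t=1.300: state=(3.013, 3.094)
t=1.400: state=(2.986, 3.088)
t=1.500: state=(2.960, 3.079)
t=1.600: state=(2.936, 3.066)
t=1.700: state=(2.913, 3.051)
t=1.800: state=(2.892, 3.032)
t=1.900: state=(2.874, 3.011)
t=2.000: state=(2.858, 2.988)
t=2.100: state=(2.844, 2.964)
t=2.110: state=(2.843, 2.961)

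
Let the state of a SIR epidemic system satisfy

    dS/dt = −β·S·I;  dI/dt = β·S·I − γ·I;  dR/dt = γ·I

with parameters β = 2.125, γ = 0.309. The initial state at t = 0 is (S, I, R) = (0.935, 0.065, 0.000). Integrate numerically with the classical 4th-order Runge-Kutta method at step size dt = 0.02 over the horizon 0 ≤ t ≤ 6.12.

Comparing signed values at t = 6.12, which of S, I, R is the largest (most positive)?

largest component: R

t=0.000: state=(0.935, 0.065, 0.000)
step 1 (dt=0.02): k1=(-0.129, 0.109, 0.020), k2=(-0.131, 0.111, 0.020), k3=(-0.131, 0.111, 0.020), k4=(-0.133, 0.112, 0.021); state += dt/6·(k1+2k2+2k3+k4)
t=0.020: state=(0.932, 0.067, 0.000)
t=0.040: state=(0.930, 0.069, 0.001)
t=0.060: state=(0.927, 0.072, 0.001)
continuing one RK4 step at a time; state shown every 10 steps (Δt=0.2):
t=0.200: state=(0.905, 0.090, 0.005)
t=0.400: state=(0.865, 0.124, 0.011)
t=0.600: state=(0.813, 0.166, 0.020)
t=0.800: state=(0.750, 0.218, 0.032)
t=1.000: state=(0.675, 0.278, 0.047)
t=1.200: state=(0.592, 0.342, 0.066)
t=1.400: state=(0.505, 0.405, 0.090)
t=1.600: state=(0.420, 0.464, 0.116)
t=1.800: state=(0.341, 0.512, 0.147)
t=2.000: state=(0.272, 0.548, 0.180)
t=2.200: state=(0.214, 0.571, 0.214)
t=2.400: state=(0.168, 0.582, 0.250)
t=2.600: state=(0.131, 0.583, 0.286)
t=2.800: state=(0.102, 0.576, 0.322)
t=3.000: state=(0.080, 0.563, 0.357)
t=3.200: state=(0.063, 0.545, 0.391)
t=3.400: state=(0.050, 0.525, 0.424)
t=3.600: state=(0.041, 0.503, 0.456)
t=3.800: state=(0.033, 0.480, 0.487)
t=4.000: state=(0.027, 0.457, 0.516)
t=4.200: state=(0.022, 0.435, 0.543)
t=4.400: state=(0.019, 0.412, 0.569)
t=4.600: state=(0.016, 0.390, 0.594)
t=4.800: state=(0.013, 0.369, 0.618)
t=5.000: state=(0.011, 0.349, 0.640)
t=5.200: state=(0.010, 0.329, 0.661)
t=5.400: state=(0.009, 0.311, 0.680)
t=5.600: state=(0.008, 0.293, 0.699)
t=5.800: state=(0.007, 0.277, 0.717)
t=6.000: state=(0.006, 0.261, 0.733)
t=6.120: state=(0.006, 0.252, 0.743)
compare at T: S=0.006, I=0.252, R=0.743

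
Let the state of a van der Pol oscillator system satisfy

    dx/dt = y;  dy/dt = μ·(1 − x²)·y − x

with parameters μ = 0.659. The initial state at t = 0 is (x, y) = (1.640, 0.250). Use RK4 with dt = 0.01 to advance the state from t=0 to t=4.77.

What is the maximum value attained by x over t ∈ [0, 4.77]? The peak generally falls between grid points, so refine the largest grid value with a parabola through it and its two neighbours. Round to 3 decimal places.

t=0.000: state=(1.640, 0.250)
step 1 (dt=0.01): k1=(0.250, -1.918), k2=(0.240, -1.910), k3=(0.240, -1.910), k4=(0.231, -1.901); state += dt/6·(k1+2k2+2k3+k4)
t=0.010: state=(1.642, 0.231)
t=0.020: state=(1.645, 0.212)
t=0.030: state=(1.647, 0.193)
continuing one RK4 step at a time; state shown every 20 steps (Δt=0.2):
t=0.200: state=(1.654, -0.096)
t=0.400: state=(1.606, -0.371)
t=0.600: state=(1.509, -0.592)
t=0.800: state=(1.371, -0.783)
t=1.000: state=(1.197, -0.965)
t=1.200: state=(0.985, -1.157)
t=1.400: state=(0.732, -1.373)
t=1.600: state=(0.433, -1.618)
t=1.800: state=(0.083, -1.884)
t=2.000: state=(-0.318, -2.119)
t=2.200: state=(-0.755, -2.212)
t=2.400: state=(-1.184, -2.030)
t=2.600: state=(-1.546, -1.547)
t=2.800: state=(-1.793, -0.919)
t=3.000: state=(-1.918, -0.345)
t=3.200: state=(-1.941, 0.084)
t=3.400: state=(-1.893, 0.383)
t=3.600: state=(-1.794, 0.596)
t=3.800: state=(-1.657, 0.764)
t=4.000: state=(-1.489, 0.915)
t=4.200: state=(-1.291, 1.072)
t=4.400: state=(-1.059, 1.248)
t=4.600: state=(-0.789, 1.459)
t=4.770: state=(-0.524, 1.669)
largest grid value and its neighbours: x(0.130)=1.65696, x(0.140)=1.65704, x(0.150)=1.65695
parabola through these three points peaks at t≈0.140 with x≈1.65704

max x = 1.657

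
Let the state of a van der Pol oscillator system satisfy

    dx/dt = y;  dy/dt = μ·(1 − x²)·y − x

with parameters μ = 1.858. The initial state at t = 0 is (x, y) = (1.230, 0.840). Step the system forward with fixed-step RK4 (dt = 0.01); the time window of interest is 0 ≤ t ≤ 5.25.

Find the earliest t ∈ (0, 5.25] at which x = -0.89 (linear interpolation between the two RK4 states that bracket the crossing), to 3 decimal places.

t = 2.353

t=0.000: state=(1.230, 0.840)
step 1 (dt=0.01): k1=(0.840, -2.030), k2=(0.830, -2.041), k3=(0.830, -2.041), k4=(0.820, -2.051); state += dt/6·(k1+2k2+2k3+k4)
t=0.010: state=(1.238, 0.820)
t=0.020: state=(1.246, 0.799)
t=0.030: state=(1.254, 0.778)
continuing one RK4 step at a time; state shown every 20 steps (Δt=0.2):
t=0.200: state=(1.356, 0.422)
t=0.400: state=(1.403, 0.066)
t=0.600: state=(1.389, -0.190)
t=0.800: state=(1.332, -0.372)
t=1.000: state=(1.243, -0.521)
t=1.200: state=(1.124, -0.669)
t=1.400: state=(0.973, -0.851)
t=1.600: state=(0.779, -1.110)
t=1.800: state=(0.519, -1.518)
t=2.000: state=(0.154, -2.180)
t=2.200: state=(-0.372, -3.106)
t=2.350: state=(-0.880, -3.566)
next step: t=2.360: state=(-0.916, -3.570) — x has crossed -0.89
linear interpolation between t=2.350 (-0.88003) and t=2.360 (-0.91572) → t≈2.353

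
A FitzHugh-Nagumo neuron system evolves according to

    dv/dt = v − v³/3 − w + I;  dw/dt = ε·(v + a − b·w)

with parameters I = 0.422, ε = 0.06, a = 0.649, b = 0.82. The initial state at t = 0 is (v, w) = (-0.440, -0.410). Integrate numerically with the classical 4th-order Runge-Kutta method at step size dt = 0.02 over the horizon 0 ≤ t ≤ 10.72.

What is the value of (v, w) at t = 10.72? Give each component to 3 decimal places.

t=0.000: state=(-0.440, -0.410)
step 1 (dt=0.02): k1=(0.420, 0.033), k2=(0.423, 0.033), k3=(0.423, 0.033), k4=(0.427, 0.033); state += dt/6·(k1+2k2+2k3+k4)
t=0.020: state=(-0.432, -0.409)
t=0.040: state=(-0.423, -0.409)
t=0.060: state=(-0.414, -0.408)
continuing one RK4 step at a time; state shown every 25 steps (Δt=0.5):
t=0.500: state=(-0.182, -0.390)
t=1.000: state=(0.218, -0.361)
t=1.500: state=(0.823, -0.318)
t=2.000: state=(1.477, -0.257)
t=2.500: state=(1.834, -0.182)
t=3.000: state=(1.929, -0.102)
t=3.500: state=(1.932, -0.023)
t=4.000: state=(1.912, 0.054)
t=4.500: state=(1.885, 0.128)
t=5.000: state=(1.857, 0.200)
t=5.500: state=(1.829, 0.269)
t=6.000: state=(1.800, 0.335)
t=6.500: state=(1.771, 0.399)
t=7.000: state=(1.742, 0.461)
t=7.500: state=(1.712, 0.520)
t=8.000: state=(1.683, 0.577)
t=8.500: state=(1.652, 0.632)
t=9.000: state=(1.622, 0.684)
t=9.500: state=(1.590, 0.734)
t=10.000: state=(1.559, 0.782)
t=10.500: state=(1.526, 0.828)
t=10.720: state=(1.512, 0.848)

(v, w) = (1.512, 0.848)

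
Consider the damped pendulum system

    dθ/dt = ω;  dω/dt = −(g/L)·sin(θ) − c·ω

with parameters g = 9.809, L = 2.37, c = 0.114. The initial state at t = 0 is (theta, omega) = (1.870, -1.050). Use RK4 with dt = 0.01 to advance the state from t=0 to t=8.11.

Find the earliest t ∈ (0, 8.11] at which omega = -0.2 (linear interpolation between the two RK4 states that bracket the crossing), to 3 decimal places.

t=0.000: state=(1.870, -1.050)
step 1 (dt=0.01): k1=(-1.050, -3.835), k2=(-1.069, -3.839), k3=(-1.069, -3.840), k4=(-1.088, -3.844); state += dt/6·(k1+2k2+2k3+k4)
t=0.010: state=(1.859, -1.088)
t=0.020: state=(1.848, -1.127)
t=0.030: state=(1.837, -1.165)
continuing one RK4 step at a time; state shown every 50 steps (Δt=0.5):
t=0.500: state=(0.864, -2.902)
t=1.000: state=(-0.706, -2.867)
t=1.500: state=(-1.659, -0.858)
t=1.650: state=(-1.741, -0.233)
next step: t=1.660: state=(-1.743, -0.192) — omega has crossed -0.2
linear interpolation between t=1.650 (-0.23342) and t=1.660 (-0.19239) → t≈1.658

t = 1.658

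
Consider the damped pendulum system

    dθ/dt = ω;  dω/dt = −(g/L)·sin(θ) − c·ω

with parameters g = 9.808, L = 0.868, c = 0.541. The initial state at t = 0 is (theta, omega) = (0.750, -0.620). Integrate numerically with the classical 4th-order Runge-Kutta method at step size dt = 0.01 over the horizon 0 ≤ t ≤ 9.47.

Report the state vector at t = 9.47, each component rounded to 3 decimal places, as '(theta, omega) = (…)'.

t=0.000: state=(0.750, -0.620)
step 1 (dt=0.01): k1=(-0.620, -7.367), k2=(-0.657, -7.321), k3=(-0.657, -7.320), k4=(-0.693, -7.273); state += dt/6·(k1+2k2+2k3+k4)
t=0.010: state=(0.743, -0.693)
t=0.020: state=(0.736, -0.765)
t=0.030: state=(0.728, -0.837)
continuing one RK4 step at a time; state shown every 50 steps (Δt=0.5):
t=0.500: state=(-0.147, -2.082)
t=1.000: state=(-0.553, 0.683)
t=1.500: state=(0.178, 1.508)
t=2.000: state=(0.397, -0.727)
t=2.500: state=(-0.194, -1.044)
t=3.000: state=(-0.272, 0.718)
t=3.500: state=(0.191, 0.681)
t=4.000: state=(0.175, -0.663)
t=4.500: state=(-0.175, -0.407)
t=5.000: state=(-0.103, 0.577)
t=5.500: state=(0.152, 0.210)
t=6.000: state=(0.052, -0.478)
t=6.500: state=(-0.125, -0.075)
t=7.000: state=(-0.017, 0.378)
t=7.500: state=(0.098, -0.010)
t=8.000: state=(-0.005, -0.287)
t=8.500: state=(-0.074, 0.060)
t=9.000: state=(0.017, 0.208)
t=9.470: state=(0.056, -0.066)

(theta, omega) = (0.056, -0.066)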